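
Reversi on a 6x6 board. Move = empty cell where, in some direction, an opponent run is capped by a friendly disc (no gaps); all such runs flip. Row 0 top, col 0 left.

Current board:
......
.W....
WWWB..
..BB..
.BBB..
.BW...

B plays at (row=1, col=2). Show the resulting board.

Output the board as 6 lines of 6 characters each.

Answer: ......
.WB...
WWBB..
..BB..
.BBB..
.BW...

Derivation:
Place B at (1,2); scan 8 dirs for brackets.
Dir NW: first cell '.' (not opp) -> no flip
Dir N: first cell '.' (not opp) -> no flip
Dir NE: first cell '.' (not opp) -> no flip
Dir W: opp run (1,1), next='.' -> no flip
Dir E: first cell '.' (not opp) -> no flip
Dir SW: opp run (2,1), next='.' -> no flip
Dir S: opp run (2,2) capped by B -> flip
Dir SE: first cell 'B' (not opp) -> no flip
All flips: (2,2)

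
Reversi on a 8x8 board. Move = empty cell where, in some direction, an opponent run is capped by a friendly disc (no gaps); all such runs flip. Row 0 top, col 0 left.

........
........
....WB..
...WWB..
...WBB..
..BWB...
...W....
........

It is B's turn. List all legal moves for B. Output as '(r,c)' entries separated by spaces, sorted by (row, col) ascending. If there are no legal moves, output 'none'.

(1,3): flips 1 -> legal
(1,4): flips 2 -> legal
(1,5): no bracket -> illegal
(2,2): flips 1 -> legal
(2,3): flips 2 -> legal
(3,2): flips 3 -> legal
(4,2): flips 1 -> legal
(6,2): flips 1 -> legal
(6,4): no bracket -> illegal
(7,2): flips 1 -> legal
(7,3): no bracket -> illegal
(7,4): flips 1 -> legal

Answer: (1,3) (1,4) (2,2) (2,3) (3,2) (4,2) (6,2) (7,2) (7,4)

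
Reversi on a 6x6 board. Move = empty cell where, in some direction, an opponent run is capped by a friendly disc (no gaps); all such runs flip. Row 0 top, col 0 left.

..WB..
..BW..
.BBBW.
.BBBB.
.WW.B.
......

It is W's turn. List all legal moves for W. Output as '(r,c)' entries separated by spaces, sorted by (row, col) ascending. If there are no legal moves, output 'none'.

(0,1): no bracket -> illegal
(0,4): flips 1 -> legal
(1,0): no bracket -> illegal
(1,1): flips 3 -> legal
(1,4): flips 2 -> legal
(2,0): flips 4 -> legal
(2,5): no bracket -> illegal
(3,0): no bracket -> illegal
(3,5): no bracket -> illegal
(4,0): flips 2 -> legal
(4,3): flips 2 -> legal
(4,5): no bracket -> illegal
(5,3): no bracket -> illegal
(5,4): flips 2 -> legal
(5,5): no bracket -> illegal

Answer: (0,4) (1,1) (1,4) (2,0) (4,0) (4,3) (5,4)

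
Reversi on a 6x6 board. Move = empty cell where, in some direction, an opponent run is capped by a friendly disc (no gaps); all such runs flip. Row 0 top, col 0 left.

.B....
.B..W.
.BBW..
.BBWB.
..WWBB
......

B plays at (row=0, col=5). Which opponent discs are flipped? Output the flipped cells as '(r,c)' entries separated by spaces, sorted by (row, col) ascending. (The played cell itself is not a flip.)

Dir NW: edge -> no flip
Dir N: edge -> no flip
Dir NE: edge -> no flip
Dir W: first cell '.' (not opp) -> no flip
Dir E: edge -> no flip
Dir SW: opp run (1,4) (2,3) capped by B -> flip
Dir S: first cell '.' (not opp) -> no flip
Dir SE: edge -> no flip

Answer: (1,4) (2,3)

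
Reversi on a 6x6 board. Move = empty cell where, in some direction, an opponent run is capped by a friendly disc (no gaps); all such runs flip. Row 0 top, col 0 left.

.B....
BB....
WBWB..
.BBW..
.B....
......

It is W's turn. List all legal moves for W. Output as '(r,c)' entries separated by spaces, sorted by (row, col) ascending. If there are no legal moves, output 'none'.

(0,0): flips 2 -> legal
(0,2): flips 1 -> legal
(1,2): no bracket -> illegal
(1,3): flips 1 -> legal
(1,4): no bracket -> illegal
(2,4): flips 1 -> legal
(3,0): flips 2 -> legal
(3,4): no bracket -> illegal
(4,0): flips 1 -> legal
(4,2): flips 2 -> legal
(4,3): no bracket -> illegal
(5,0): no bracket -> illegal
(5,1): no bracket -> illegal
(5,2): no bracket -> illegal

Answer: (0,0) (0,2) (1,3) (2,4) (3,0) (4,0) (4,2)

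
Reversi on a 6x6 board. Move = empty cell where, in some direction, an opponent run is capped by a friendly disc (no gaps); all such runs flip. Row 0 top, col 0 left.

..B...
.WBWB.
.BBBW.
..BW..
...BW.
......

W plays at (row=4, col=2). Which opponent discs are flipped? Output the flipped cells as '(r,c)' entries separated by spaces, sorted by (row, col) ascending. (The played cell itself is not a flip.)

Dir NW: first cell '.' (not opp) -> no flip
Dir N: opp run (3,2) (2,2) (1,2) (0,2), next=edge -> no flip
Dir NE: first cell 'W' (not opp) -> no flip
Dir W: first cell '.' (not opp) -> no flip
Dir E: opp run (4,3) capped by W -> flip
Dir SW: first cell '.' (not opp) -> no flip
Dir S: first cell '.' (not opp) -> no flip
Dir SE: first cell '.' (not opp) -> no flip

Answer: (4,3)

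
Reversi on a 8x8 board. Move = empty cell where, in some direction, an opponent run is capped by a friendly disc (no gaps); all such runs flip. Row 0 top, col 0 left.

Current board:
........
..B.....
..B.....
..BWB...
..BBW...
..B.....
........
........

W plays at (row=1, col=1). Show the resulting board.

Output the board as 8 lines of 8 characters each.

Answer: ........
.WB.....
..W.....
..BWB...
..BBW...
..B.....
........
........

Derivation:
Place W at (1,1); scan 8 dirs for brackets.
Dir NW: first cell '.' (not opp) -> no flip
Dir N: first cell '.' (not opp) -> no flip
Dir NE: first cell '.' (not opp) -> no flip
Dir W: first cell '.' (not opp) -> no flip
Dir E: opp run (1,2), next='.' -> no flip
Dir SW: first cell '.' (not opp) -> no flip
Dir S: first cell '.' (not opp) -> no flip
Dir SE: opp run (2,2) capped by W -> flip
All flips: (2,2)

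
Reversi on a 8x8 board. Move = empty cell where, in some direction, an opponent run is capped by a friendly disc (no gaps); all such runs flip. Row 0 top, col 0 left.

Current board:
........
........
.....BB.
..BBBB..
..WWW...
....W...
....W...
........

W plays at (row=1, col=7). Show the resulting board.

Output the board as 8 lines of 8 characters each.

Place W at (1,7); scan 8 dirs for brackets.
Dir NW: first cell '.' (not opp) -> no flip
Dir N: first cell '.' (not opp) -> no flip
Dir NE: edge -> no flip
Dir W: first cell '.' (not opp) -> no flip
Dir E: edge -> no flip
Dir SW: opp run (2,6) (3,5) capped by W -> flip
Dir S: first cell '.' (not opp) -> no flip
Dir SE: edge -> no flip
All flips: (2,6) (3,5)

Answer: ........
.......W
.....BW.
..BBBW..
..WWW...
....W...
....W...
........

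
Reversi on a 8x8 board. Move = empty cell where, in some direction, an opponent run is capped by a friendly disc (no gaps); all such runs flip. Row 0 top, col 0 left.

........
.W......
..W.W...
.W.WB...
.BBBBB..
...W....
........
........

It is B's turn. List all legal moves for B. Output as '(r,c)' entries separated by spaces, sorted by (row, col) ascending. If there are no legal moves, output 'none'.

Answer: (0,0) (1,4) (1,5) (2,0) (2,1) (2,3) (3,2) (6,2) (6,3) (6,4)

Derivation:
(0,0): flips 3 -> legal
(0,1): no bracket -> illegal
(0,2): no bracket -> illegal
(1,0): no bracket -> illegal
(1,2): no bracket -> illegal
(1,3): no bracket -> illegal
(1,4): flips 1 -> legal
(1,5): flips 2 -> legal
(2,0): flips 1 -> legal
(2,1): flips 1 -> legal
(2,3): flips 1 -> legal
(2,5): no bracket -> illegal
(3,0): no bracket -> illegal
(3,2): flips 1 -> legal
(3,5): no bracket -> illegal
(4,0): no bracket -> illegal
(5,2): no bracket -> illegal
(5,4): no bracket -> illegal
(6,2): flips 1 -> legal
(6,3): flips 1 -> legal
(6,4): flips 1 -> legal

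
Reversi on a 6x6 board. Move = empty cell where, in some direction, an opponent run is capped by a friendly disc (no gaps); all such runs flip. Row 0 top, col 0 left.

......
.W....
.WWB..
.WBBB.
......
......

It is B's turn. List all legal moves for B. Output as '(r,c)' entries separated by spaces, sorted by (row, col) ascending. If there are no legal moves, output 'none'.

Answer: (0,0) (1,0) (1,2) (2,0) (3,0)

Derivation:
(0,0): flips 2 -> legal
(0,1): no bracket -> illegal
(0,2): no bracket -> illegal
(1,0): flips 1 -> legal
(1,2): flips 1 -> legal
(1,3): no bracket -> illegal
(2,0): flips 2 -> legal
(3,0): flips 1 -> legal
(4,0): no bracket -> illegal
(4,1): no bracket -> illegal
(4,2): no bracket -> illegal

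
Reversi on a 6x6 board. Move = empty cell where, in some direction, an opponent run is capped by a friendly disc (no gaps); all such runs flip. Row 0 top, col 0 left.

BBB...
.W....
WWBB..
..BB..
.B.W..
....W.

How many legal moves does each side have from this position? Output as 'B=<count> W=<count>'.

-- B to move --
(1,0): flips 1 -> legal
(1,2): no bracket -> illegal
(3,0): no bracket -> illegal
(3,1): flips 2 -> legal
(3,4): no bracket -> illegal
(4,2): no bracket -> illegal
(4,4): no bracket -> illegal
(4,5): no bracket -> illegal
(5,2): no bracket -> illegal
(5,3): flips 1 -> legal
(5,5): no bracket -> illegal
B mobility = 3
-- W to move --
(0,3): no bracket -> illegal
(1,0): no bracket -> illegal
(1,2): no bracket -> illegal
(1,3): flips 2 -> legal
(1,4): no bracket -> illegal
(2,4): flips 2 -> legal
(3,0): no bracket -> illegal
(3,1): no bracket -> illegal
(3,4): no bracket -> illegal
(4,0): no bracket -> illegal
(4,2): no bracket -> illegal
(4,4): flips 2 -> legal
(5,0): no bracket -> illegal
(5,1): no bracket -> illegal
(5,2): no bracket -> illegal
W mobility = 3

Answer: B=3 W=3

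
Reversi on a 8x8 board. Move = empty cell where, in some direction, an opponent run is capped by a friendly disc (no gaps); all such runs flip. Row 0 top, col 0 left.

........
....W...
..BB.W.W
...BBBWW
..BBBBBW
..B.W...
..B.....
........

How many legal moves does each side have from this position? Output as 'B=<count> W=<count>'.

-- B to move --
(0,3): no bracket -> illegal
(0,4): no bracket -> illegal
(0,5): flips 1 -> legal
(1,3): no bracket -> illegal
(1,5): flips 1 -> legal
(1,6): flips 1 -> legal
(1,7): no bracket -> illegal
(2,4): no bracket -> illegal
(2,6): flips 1 -> legal
(5,3): no bracket -> illegal
(5,5): no bracket -> illegal
(5,6): no bracket -> illegal
(5,7): no bracket -> illegal
(6,3): flips 1 -> legal
(6,4): flips 1 -> legal
(6,5): flips 1 -> legal
B mobility = 7
-- W to move --
(1,1): no bracket -> illegal
(1,2): no bracket -> illegal
(1,3): no bracket -> illegal
(2,1): no bracket -> illegal
(2,4): flips 2 -> legal
(2,6): no bracket -> illegal
(3,1): no bracket -> illegal
(3,2): flips 5 -> legal
(4,1): flips 5 -> legal
(5,1): no bracket -> illegal
(5,3): no bracket -> illegal
(5,5): flips 3 -> legal
(5,6): flips 1 -> legal
(5,7): no bracket -> illegal
(6,1): flips 3 -> legal
(6,3): no bracket -> illegal
(7,1): no bracket -> illegal
(7,2): no bracket -> illegal
(7,3): no bracket -> illegal
W mobility = 6

Answer: B=7 W=6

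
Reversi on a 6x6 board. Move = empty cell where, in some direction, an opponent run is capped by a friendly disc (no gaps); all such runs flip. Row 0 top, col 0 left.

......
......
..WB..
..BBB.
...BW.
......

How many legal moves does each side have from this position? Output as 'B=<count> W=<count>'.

-- B to move --
(1,1): flips 1 -> legal
(1,2): flips 1 -> legal
(1,3): no bracket -> illegal
(2,1): flips 1 -> legal
(3,1): no bracket -> illegal
(3,5): no bracket -> illegal
(4,5): flips 1 -> legal
(5,3): no bracket -> illegal
(5,4): flips 1 -> legal
(5,5): flips 1 -> legal
B mobility = 6
-- W to move --
(1,2): no bracket -> illegal
(1,3): no bracket -> illegal
(1,4): no bracket -> illegal
(2,1): no bracket -> illegal
(2,4): flips 2 -> legal
(2,5): no bracket -> illegal
(3,1): no bracket -> illegal
(3,5): no bracket -> illegal
(4,1): no bracket -> illegal
(4,2): flips 2 -> legal
(4,5): no bracket -> illegal
(5,2): no bracket -> illegal
(5,3): no bracket -> illegal
(5,4): no bracket -> illegal
W mobility = 2

Answer: B=6 W=2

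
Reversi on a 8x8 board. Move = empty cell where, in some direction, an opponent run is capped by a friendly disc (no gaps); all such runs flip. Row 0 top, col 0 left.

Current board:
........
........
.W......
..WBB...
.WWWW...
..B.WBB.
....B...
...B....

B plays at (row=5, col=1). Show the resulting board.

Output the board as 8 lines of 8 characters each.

Answer: ........
........
.W......
..WBB...
.WBWW...
.BB.WBB.
....B...
...B....

Derivation:
Place B at (5,1); scan 8 dirs for brackets.
Dir NW: first cell '.' (not opp) -> no flip
Dir N: opp run (4,1), next='.' -> no flip
Dir NE: opp run (4,2) capped by B -> flip
Dir W: first cell '.' (not opp) -> no flip
Dir E: first cell 'B' (not opp) -> no flip
Dir SW: first cell '.' (not opp) -> no flip
Dir S: first cell '.' (not opp) -> no flip
Dir SE: first cell '.' (not opp) -> no flip
All flips: (4,2)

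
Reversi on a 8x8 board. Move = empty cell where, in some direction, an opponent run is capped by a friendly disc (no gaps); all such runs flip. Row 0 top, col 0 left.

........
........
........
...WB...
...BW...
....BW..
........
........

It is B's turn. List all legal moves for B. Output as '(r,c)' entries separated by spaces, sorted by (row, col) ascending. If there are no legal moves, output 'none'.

(2,2): no bracket -> illegal
(2,3): flips 1 -> legal
(2,4): no bracket -> illegal
(3,2): flips 1 -> legal
(3,5): no bracket -> illegal
(4,2): no bracket -> illegal
(4,5): flips 1 -> legal
(4,6): no bracket -> illegal
(5,3): no bracket -> illegal
(5,6): flips 1 -> legal
(6,4): no bracket -> illegal
(6,5): no bracket -> illegal
(6,6): no bracket -> illegal

Answer: (2,3) (3,2) (4,5) (5,6)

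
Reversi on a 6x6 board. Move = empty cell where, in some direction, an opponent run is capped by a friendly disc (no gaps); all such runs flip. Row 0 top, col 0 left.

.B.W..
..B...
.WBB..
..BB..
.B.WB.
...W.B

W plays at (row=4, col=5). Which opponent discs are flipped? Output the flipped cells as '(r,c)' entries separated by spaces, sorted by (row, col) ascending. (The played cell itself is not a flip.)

Dir NW: first cell '.' (not opp) -> no flip
Dir N: first cell '.' (not opp) -> no flip
Dir NE: edge -> no flip
Dir W: opp run (4,4) capped by W -> flip
Dir E: edge -> no flip
Dir SW: first cell '.' (not opp) -> no flip
Dir S: opp run (5,5), next=edge -> no flip
Dir SE: edge -> no flip

Answer: (4,4)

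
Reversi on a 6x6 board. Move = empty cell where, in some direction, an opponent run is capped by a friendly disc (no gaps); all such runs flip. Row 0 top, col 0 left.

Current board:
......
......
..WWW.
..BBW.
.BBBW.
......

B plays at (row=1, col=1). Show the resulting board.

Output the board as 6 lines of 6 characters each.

Answer: ......
.B....
..BWW.
..BBW.
.BBBW.
......

Derivation:
Place B at (1,1); scan 8 dirs for brackets.
Dir NW: first cell '.' (not opp) -> no flip
Dir N: first cell '.' (not opp) -> no flip
Dir NE: first cell '.' (not opp) -> no flip
Dir W: first cell '.' (not opp) -> no flip
Dir E: first cell '.' (not opp) -> no flip
Dir SW: first cell '.' (not opp) -> no flip
Dir S: first cell '.' (not opp) -> no flip
Dir SE: opp run (2,2) capped by B -> flip
All flips: (2,2)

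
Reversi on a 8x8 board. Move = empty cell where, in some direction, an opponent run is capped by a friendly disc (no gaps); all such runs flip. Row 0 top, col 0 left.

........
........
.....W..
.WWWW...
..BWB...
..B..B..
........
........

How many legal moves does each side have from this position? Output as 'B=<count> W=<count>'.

Answer: B=4 W=8

Derivation:
-- B to move --
(1,4): no bracket -> illegal
(1,5): no bracket -> illegal
(1,6): flips 3 -> legal
(2,0): flips 1 -> legal
(2,1): no bracket -> illegal
(2,2): flips 2 -> legal
(2,3): no bracket -> illegal
(2,4): flips 2 -> legal
(2,6): no bracket -> illegal
(3,0): no bracket -> illegal
(3,5): no bracket -> illegal
(3,6): no bracket -> illegal
(4,0): no bracket -> illegal
(4,1): no bracket -> illegal
(4,5): no bracket -> illegal
(5,3): no bracket -> illegal
(5,4): no bracket -> illegal
B mobility = 4
-- W to move --
(3,5): no bracket -> illegal
(4,1): flips 1 -> legal
(4,5): flips 1 -> legal
(4,6): no bracket -> illegal
(5,1): flips 1 -> legal
(5,3): flips 1 -> legal
(5,4): flips 1 -> legal
(5,6): no bracket -> illegal
(6,1): flips 1 -> legal
(6,2): flips 2 -> legal
(6,3): no bracket -> illegal
(6,4): no bracket -> illegal
(6,5): no bracket -> illegal
(6,6): flips 2 -> legal
W mobility = 8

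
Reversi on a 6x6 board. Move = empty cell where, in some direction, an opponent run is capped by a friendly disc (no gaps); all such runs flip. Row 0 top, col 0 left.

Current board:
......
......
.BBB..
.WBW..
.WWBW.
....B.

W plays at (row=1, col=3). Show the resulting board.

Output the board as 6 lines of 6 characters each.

Place W at (1,3); scan 8 dirs for brackets.
Dir NW: first cell '.' (not opp) -> no flip
Dir N: first cell '.' (not opp) -> no flip
Dir NE: first cell '.' (not opp) -> no flip
Dir W: first cell '.' (not opp) -> no flip
Dir E: first cell '.' (not opp) -> no flip
Dir SW: opp run (2,2) capped by W -> flip
Dir S: opp run (2,3) capped by W -> flip
Dir SE: first cell '.' (not opp) -> no flip
All flips: (2,2) (2,3)

Answer: ......
...W..
.BWW..
.WBW..
.WWBW.
....B.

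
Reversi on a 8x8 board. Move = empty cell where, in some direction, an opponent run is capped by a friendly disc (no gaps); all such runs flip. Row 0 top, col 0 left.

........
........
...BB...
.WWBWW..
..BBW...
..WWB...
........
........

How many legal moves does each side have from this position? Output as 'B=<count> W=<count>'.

-- B to move --
(2,0): flips 1 -> legal
(2,1): flips 1 -> legal
(2,2): flips 1 -> legal
(2,5): flips 1 -> legal
(2,6): no bracket -> illegal
(3,0): flips 2 -> legal
(3,6): flips 2 -> legal
(4,0): no bracket -> illegal
(4,1): flips 1 -> legal
(4,5): flips 2 -> legal
(4,6): flips 1 -> legal
(5,1): flips 2 -> legal
(5,5): flips 1 -> legal
(6,1): flips 1 -> legal
(6,2): flips 1 -> legal
(6,3): flips 1 -> legal
(6,4): flips 1 -> legal
B mobility = 15
-- W to move --
(1,2): flips 1 -> legal
(1,3): flips 4 -> legal
(1,4): flips 2 -> legal
(1,5): no bracket -> illegal
(2,2): flips 1 -> legal
(2,5): no bracket -> illegal
(4,1): flips 2 -> legal
(4,5): no bracket -> illegal
(5,1): no bracket -> illegal
(5,5): flips 1 -> legal
(6,3): no bracket -> illegal
(6,4): flips 1 -> legal
(6,5): flips 2 -> legal
W mobility = 8

Answer: B=15 W=8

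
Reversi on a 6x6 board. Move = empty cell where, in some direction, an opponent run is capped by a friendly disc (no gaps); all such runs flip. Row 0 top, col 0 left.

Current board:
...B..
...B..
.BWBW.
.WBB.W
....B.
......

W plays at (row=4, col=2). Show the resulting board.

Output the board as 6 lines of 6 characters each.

Answer: ...B..
...B..
.BWBW.
.WWW.W
..W.B.
......

Derivation:
Place W at (4,2); scan 8 dirs for brackets.
Dir NW: first cell 'W' (not opp) -> no flip
Dir N: opp run (3,2) capped by W -> flip
Dir NE: opp run (3,3) capped by W -> flip
Dir W: first cell '.' (not opp) -> no flip
Dir E: first cell '.' (not opp) -> no flip
Dir SW: first cell '.' (not opp) -> no flip
Dir S: first cell '.' (not opp) -> no flip
Dir SE: first cell '.' (not opp) -> no flip
All flips: (3,2) (3,3)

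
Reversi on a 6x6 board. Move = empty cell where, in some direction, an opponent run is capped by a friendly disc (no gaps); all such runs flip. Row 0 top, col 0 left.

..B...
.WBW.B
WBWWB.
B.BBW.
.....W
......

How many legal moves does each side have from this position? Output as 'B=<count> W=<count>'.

-- B to move --
(0,0): flips 2 -> legal
(0,1): flips 1 -> legal
(0,3): flips 2 -> legal
(0,4): no bracket -> illegal
(1,0): flips 2 -> legal
(1,4): flips 2 -> legal
(2,5): no bracket -> illegal
(3,1): no bracket -> illegal
(3,5): flips 1 -> legal
(4,3): no bracket -> illegal
(4,4): flips 1 -> legal
(5,4): no bracket -> illegal
(5,5): no bracket -> illegal
B mobility = 7
-- W to move --
(0,1): flips 1 -> legal
(0,3): no bracket -> illegal
(0,4): no bracket -> illegal
(0,5): no bracket -> illegal
(1,0): no bracket -> illegal
(1,4): flips 1 -> legal
(2,5): flips 1 -> legal
(3,1): flips 3 -> legal
(3,5): flips 1 -> legal
(4,0): flips 1 -> legal
(4,1): flips 1 -> legal
(4,2): flips 1 -> legal
(4,3): flips 1 -> legal
(4,4): flips 1 -> legal
W mobility = 10

Answer: B=7 W=10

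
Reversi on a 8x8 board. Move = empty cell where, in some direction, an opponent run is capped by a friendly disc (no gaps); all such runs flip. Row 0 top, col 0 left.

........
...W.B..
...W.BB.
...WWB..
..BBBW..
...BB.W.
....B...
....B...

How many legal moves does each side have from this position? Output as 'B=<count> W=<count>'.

Answer: B=7 W=8

Derivation:
-- B to move --
(0,2): no bracket -> illegal
(0,3): flips 3 -> legal
(0,4): no bracket -> illegal
(1,2): no bracket -> illegal
(1,4): no bracket -> illegal
(2,2): flips 1 -> legal
(2,4): flips 2 -> legal
(3,2): flips 2 -> legal
(3,6): flips 1 -> legal
(4,6): flips 1 -> legal
(4,7): no bracket -> illegal
(5,5): flips 1 -> legal
(5,7): no bracket -> illegal
(6,5): no bracket -> illegal
(6,6): no bracket -> illegal
(6,7): no bracket -> illegal
B mobility = 7
-- W to move --
(0,4): no bracket -> illegal
(0,5): flips 3 -> legal
(0,6): no bracket -> illegal
(1,4): no bracket -> illegal
(1,6): flips 1 -> legal
(1,7): no bracket -> illegal
(2,4): no bracket -> illegal
(2,7): no bracket -> illegal
(3,1): no bracket -> illegal
(3,2): no bracket -> illegal
(3,6): flips 1 -> legal
(3,7): no bracket -> illegal
(4,1): flips 3 -> legal
(4,6): no bracket -> illegal
(5,1): flips 1 -> legal
(5,2): flips 1 -> legal
(5,5): flips 1 -> legal
(6,2): no bracket -> illegal
(6,3): flips 3 -> legal
(6,5): no bracket -> illegal
(7,3): no bracket -> illegal
(7,5): no bracket -> illegal
W mobility = 8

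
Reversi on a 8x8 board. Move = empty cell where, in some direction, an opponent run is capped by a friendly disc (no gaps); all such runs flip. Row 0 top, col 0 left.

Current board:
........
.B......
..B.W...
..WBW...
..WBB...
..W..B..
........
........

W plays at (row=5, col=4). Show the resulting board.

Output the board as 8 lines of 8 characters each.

Answer: ........
.B......
..B.W...
..WBW...
..WWW...
..W.WB..
........
........

Derivation:
Place W at (5,4); scan 8 dirs for brackets.
Dir NW: opp run (4,3) capped by W -> flip
Dir N: opp run (4,4) capped by W -> flip
Dir NE: first cell '.' (not opp) -> no flip
Dir W: first cell '.' (not opp) -> no flip
Dir E: opp run (5,5), next='.' -> no flip
Dir SW: first cell '.' (not opp) -> no flip
Dir S: first cell '.' (not opp) -> no flip
Dir SE: first cell '.' (not opp) -> no flip
All flips: (4,3) (4,4)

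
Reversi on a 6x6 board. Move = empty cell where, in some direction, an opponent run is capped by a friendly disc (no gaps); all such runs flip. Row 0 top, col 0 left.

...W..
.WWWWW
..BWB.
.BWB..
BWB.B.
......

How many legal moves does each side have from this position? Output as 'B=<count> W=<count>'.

-- B to move --
(0,0): flips 1 -> legal
(0,1): no bracket -> illegal
(0,2): flips 2 -> legal
(0,4): flips 2 -> legal
(0,5): no bracket -> illegal
(1,0): no bracket -> illegal
(2,0): no bracket -> illegal
(2,1): no bracket -> illegal
(2,5): no bracket -> illegal
(3,0): no bracket -> illegal
(3,4): no bracket -> illegal
(4,3): no bracket -> illegal
(5,0): no bracket -> illegal
(5,1): flips 1 -> legal
(5,2): no bracket -> illegal
B mobility = 4
-- W to move --
(2,0): no bracket -> illegal
(2,1): flips 2 -> legal
(2,5): flips 1 -> legal
(3,0): flips 1 -> legal
(3,4): flips 2 -> legal
(3,5): flips 1 -> legal
(4,3): flips 2 -> legal
(4,5): no bracket -> illegal
(5,0): no bracket -> illegal
(5,1): flips 3 -> legal
(5,2): flips 1 -> legal
(5,3): no bracket -> illegal
(5,4): no bracket -> illegal
(5,5): flips 3 -> legal
W mobility = 9

Answer: B=4 W=9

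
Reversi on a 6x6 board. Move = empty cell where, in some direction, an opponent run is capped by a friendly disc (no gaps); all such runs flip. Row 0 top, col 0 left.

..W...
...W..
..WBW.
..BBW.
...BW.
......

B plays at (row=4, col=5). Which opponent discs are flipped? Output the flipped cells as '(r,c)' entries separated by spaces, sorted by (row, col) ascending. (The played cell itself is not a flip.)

Answer: (3,4) (4,4)

Derivation:
Dir NW: opp run (3,4) capped by B -> flip
Dir N: first cell '.' (not opp) -> no flip
Dir NE: edge -> no flip
Dir W: opp run (4,4) capped by B -> flip
Dir E: edge -> no flip
Dir SW: first cell '.' (not opp) -> no flip
Dir S: first cell '.' (not opp) -> no flip
Dir SE: edge -> no flip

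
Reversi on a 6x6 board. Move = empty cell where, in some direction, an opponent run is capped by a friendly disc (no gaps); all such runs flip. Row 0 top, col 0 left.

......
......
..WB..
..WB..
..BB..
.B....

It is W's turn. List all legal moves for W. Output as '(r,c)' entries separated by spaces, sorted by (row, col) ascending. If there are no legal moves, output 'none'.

Answer: (1,4) (2,4) (3,4) (4,4) (5,2) (5,4)

Derivation:
(1,2): no bracket -> illegal
(1,3): no bracket -> illegal
(1,4): flips 1 -> legal
(2,4): flips 1 -> legal
(3,1): no bracket -> illegal
(3,4): flips 1 -> legal
(4,0): no bracket -> illegal
(4,1): no bracket -> illegal
(4,4): flips 1 -> legal
(5,0): no bracket -> illegal
(5,2): flips 1 -> legal
(5,3): no bracket -> illegal
(5,4): flips 1 -> legal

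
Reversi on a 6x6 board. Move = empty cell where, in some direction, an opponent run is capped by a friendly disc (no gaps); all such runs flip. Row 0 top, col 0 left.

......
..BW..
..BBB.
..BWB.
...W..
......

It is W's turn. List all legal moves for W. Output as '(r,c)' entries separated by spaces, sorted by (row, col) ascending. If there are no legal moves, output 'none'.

Answer: (1,1) (1,5) (2,1) (2,5) (3,1) (3,5)

Derivation:
(0,1): no bracket -> illegal
(0,2): no bracket -> illegal
(0,3): no bracket -> illegal
(1,1): flips 2 -> legal
(1,4): no bracket -> illegal
(1,5): flips 1 -> legal
(2,1): flips 1 -> legal
(2,5): flips 1 -> legal
(3,1): flips 2 -> legal
(3,5): flips 2 -> legal
(4,1): no bracket -> illegal
(4,2): no bracket -> illegal
(4,4): no bracket -> illegal
(4,5): no bracket -> illegal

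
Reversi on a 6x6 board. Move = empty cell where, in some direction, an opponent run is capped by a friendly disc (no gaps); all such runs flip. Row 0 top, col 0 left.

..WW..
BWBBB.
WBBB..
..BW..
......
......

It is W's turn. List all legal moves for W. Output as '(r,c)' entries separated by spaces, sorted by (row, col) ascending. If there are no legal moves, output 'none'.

(0,0): flips 1 -> legal
(0,1): no bracket -> illegal
(0,4): no bracket -> illegal
(0,5): no bracket -> illegal
(1,5): flips 3 -> legal
(2,4): flips 4 -> legal
(2,5): flips 1 -> legal
(3,0): flips 2 -> legal
(3,1): flips 2 -> legal
(3,4): no bracket -> illegal
(4,1): no bracket -> illegal
(4,2): flips 3 -> legal
(4,3): no bracket -> illegal

Answer: (0,0) (1,5) (2,4) (2,5) (3,0) (3,1) (4,2)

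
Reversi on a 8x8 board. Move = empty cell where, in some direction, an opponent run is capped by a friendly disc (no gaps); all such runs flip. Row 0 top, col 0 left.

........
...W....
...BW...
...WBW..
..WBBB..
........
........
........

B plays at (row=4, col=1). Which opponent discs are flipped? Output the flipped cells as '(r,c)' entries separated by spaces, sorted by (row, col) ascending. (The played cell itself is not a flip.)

Answer: (4,2)

Derivation:
Dir NW: first cell '.' (not opp) -> no flip
Dir N: first cell '.' (not opp) -> no flip
Dir NE: first cell '.' (not opp) -> no flip
Dir W: first cell '.' (not opp) -> no flip
Dir E: opp run (4,2) capped by B -> flip
Dir SW: first cell '.' (not opp) -> no flip
Dir S: first cell '.' (not opp) -> no flip
Dir SE: first cell '.' (not opp) -> no flip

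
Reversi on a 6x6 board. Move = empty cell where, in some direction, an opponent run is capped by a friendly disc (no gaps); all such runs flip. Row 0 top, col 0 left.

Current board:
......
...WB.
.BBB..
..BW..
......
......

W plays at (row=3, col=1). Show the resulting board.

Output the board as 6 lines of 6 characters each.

Place W at (3,1); scan 8 dirs for brackets.
Dir NW: first cell '.' (not opp) -> no flip
Dir N: opp run (2,1), next='.' -> no flip
Dir NE: opp run (2,2) capped by W -> flip
Dir W: first cell '.' (not opp) -> no flip
Dir E: opp run (3,2) capped by W -> flip
Dir SW: first cell '.' (not opp) -> no flip
Dir S: first cell '.' (not opp) -> no flip
Dir SE: first cell '.' (not opp) -> no flip
All flips: (2,2) (3,2)

Answer: ......
...WB.
.BWB..
.WWW..
......
......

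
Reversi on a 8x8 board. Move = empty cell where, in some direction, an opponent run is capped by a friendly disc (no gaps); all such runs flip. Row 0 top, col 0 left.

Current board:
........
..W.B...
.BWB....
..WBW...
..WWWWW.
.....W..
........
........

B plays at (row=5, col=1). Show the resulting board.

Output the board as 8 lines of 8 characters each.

Place B at (5,1); scan 8 dirs for brackets.
Dir NW: first cell '.' (not opp) -> no flip
Dir N: first cell '.' (not opp) -> no flip
Dir NE: opp run (4,2) capped by B -> flip
Dir W: first cell '.' (not opp) -> no flip
Dir E: first cell '.' (not opp) -> no flip
Dir SW: first cell '.' (not opp) -> no flip
Dir S: first cell '.' (not opp) -> no flip
Dir SE: first cell '.' (not opp) -> no flip
All flips: (4,2)

Answer: ........
..W.B...
.BWB....
..WBW...
..BWWWW.
.B...W..
........
........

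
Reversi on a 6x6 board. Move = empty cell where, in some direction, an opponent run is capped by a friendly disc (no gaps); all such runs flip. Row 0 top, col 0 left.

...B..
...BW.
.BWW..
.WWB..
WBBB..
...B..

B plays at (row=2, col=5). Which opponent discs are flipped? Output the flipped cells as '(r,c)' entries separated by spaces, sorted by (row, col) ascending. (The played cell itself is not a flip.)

Answer: (1,4)

Derivation:
Dir NW: opp run (1,4) capped by B -> flip
Dir N: first cell '.' (not opp) -> no flip
Dir NE: edge -> no flip
Dir W: first cell '.' (not opp) -> no flip
Dir E: edge -> no flip
Dir SW: first cell '.' (not opp) -> no flip
Dir S: first cell '.' (not opp) -> no flip
Dir SE: edge -> no flip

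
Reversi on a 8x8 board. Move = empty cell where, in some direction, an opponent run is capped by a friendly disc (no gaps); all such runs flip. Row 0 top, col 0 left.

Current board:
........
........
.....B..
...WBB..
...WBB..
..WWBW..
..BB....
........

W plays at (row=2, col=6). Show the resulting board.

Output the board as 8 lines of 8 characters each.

Answer: ........
........
.....BW.
...WBW..
...WWB..
..WWBW..
..BB....
........

Derivation:
Place W at (2,6); scan 8 dirs for brackets.
Dir NW: first cell '.' (not opp) -> no flip
Dir N: first cell '.' (not opp) -> no flip
Dir NE: first cell '.' (not opp) -> no flip
Dir W: opp run (2,5), next='.' -> no flip
Dir E: first cell '.' (not opp) -> no flip
Dir SW: opp run (3,5) (4,4) capped by W -> flip
Dir S: first cell '.' (not opp) -> no flip
Dir SE: first cell '.' (not opp) -> no flip
All flips: (3,5) (4,4)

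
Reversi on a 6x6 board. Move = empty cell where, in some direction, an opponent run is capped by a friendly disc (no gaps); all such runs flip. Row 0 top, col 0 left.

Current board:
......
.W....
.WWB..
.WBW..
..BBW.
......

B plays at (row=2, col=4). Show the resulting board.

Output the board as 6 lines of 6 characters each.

Answer: ......
.W....
.WWBB.
.WBB..
..BBW.
......

Derivation:
Place B at (2,4); scan 8 dirs for brackets.
Dir NW: first cell '.' (not opp) -> no flip
Dir N: first cell '.' (not opp) -> no flip
Dir NE: first cell '.' (not opp) -> no flip
Dir W: first cell 'B' (not opp) -> no flip
Dir E: first cell '.' (not opp) -> no flip
Dir SW: opp run (3,3) capped by B -> flip
Dir S: first cell '.' (not opp) -> no flip
Dir SE: first cell '.' (not opp) -> no flip
All flips: (3,3)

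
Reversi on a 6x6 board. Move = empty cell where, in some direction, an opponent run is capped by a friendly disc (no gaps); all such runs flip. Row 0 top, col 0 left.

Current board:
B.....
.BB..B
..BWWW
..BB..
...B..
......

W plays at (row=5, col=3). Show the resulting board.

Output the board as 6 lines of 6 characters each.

Answer: B.....
.BB..B
..BWWW
..BW..
...W..
...W..

Derivation:
Place W at (5,3); scan 8 dirs for brackets.
Dir NW: first cell '.' (not opp) -> no flip
Dir N: opp run (4,3) (3,3) capped by W -> flip
Dir NE: first cell '.' (not opp) -> no flip
Dir W: first cell '.' (not opp) -> no flip
Dir E: first cell '.' (not opp) -> no flip
Dir SW: edge -> no flip
Dir S: edge -> no flip
Dir SE: edge -> no flip
All flips: (3,3) (4,3)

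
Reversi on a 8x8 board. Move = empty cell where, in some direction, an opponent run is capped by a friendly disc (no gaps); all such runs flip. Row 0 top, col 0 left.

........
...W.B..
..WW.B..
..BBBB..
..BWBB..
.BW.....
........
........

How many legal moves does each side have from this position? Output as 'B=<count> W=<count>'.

-- B to move --
(0,2): no bracket -> illegal
(0,3): flips 2 -> legal
(0,4): no bracket -> illegal
(1,1): flips 1 -> legal
(1,2): flips 2 -> legal
(1,4): flips 1 -> legal
(2,1): no bracket -> illegal
(2,4): no bracket -> illegal
(3,1): no bracket -> illegal
(4,1): no bracket -> illegal
(5,3): flips 2 -> legal
(5,4): flips 1 -> legal
(6,1): flips 2 -> legal
(6,2): flips 1 -> legal
(6,3): no bracket -> illegal
B mobility = 8
-- W to move --
(0,4): no bracket -> illegal
(0,5): no bracket -> illegal
(0,6): no bracket -> illegal
(1,4): no bracket -> illegal
(1,6): flips 2 -> legal
(2,1): flips 1 -> legal
(2,4): no bracket -> illegal
(2,6): no bracket -> illegal
(3,1): no bracket -> illegal
(3,6): no bracket -> illegal
(4,0): no bracket -> illegal
(4,1): flips 2 -> legal
(4,6): flips 2 -> legal
(5,0): flips 1 -> legal
(5,3): no bracket -> illegal
(5,4): no bracket -> illegal
(5,5): flips 2 -> legal
(5,6): flips 2 -> legal
(6,0): no bracket -> illegal
(6,1): no bracket -> illegal
(6,2): no bracket -> illegal
W mobility = 7

Answer: B=8 W=7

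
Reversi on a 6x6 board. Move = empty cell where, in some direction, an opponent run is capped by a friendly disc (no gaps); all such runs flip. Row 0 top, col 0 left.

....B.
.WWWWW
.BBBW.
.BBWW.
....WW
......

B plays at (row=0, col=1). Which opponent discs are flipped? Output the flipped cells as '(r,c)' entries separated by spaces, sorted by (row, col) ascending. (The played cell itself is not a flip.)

Answer: (1,1) (1,2)

Derivation:
Dir NW: edge -> no flip
Dir N: edge -> no flip
Dir NE: edge -> no flip
Dir W: first cell '.' (not opp) -> no flip
Dir E: first cell '.' (not opp) -> no flip
Dir SW: first cell '.' (not opp) -> no flip
Dir S: opp run (1,1) capped by B -> flip
Dir SE: opp run (1,2) capped by B -> flip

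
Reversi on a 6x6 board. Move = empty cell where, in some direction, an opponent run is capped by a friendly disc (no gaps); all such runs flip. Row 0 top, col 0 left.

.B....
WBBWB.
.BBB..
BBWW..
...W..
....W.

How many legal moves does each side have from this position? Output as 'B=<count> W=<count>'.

Answer: B=7 W=5

Derivation:
-- B to move --
(0,0): no bracket -> illegal
(0,2): no bracket -> illegal
(0,3): flips 1 -> legal
(0,4): flips 1 -> legal
(2,0): no bracket -> illegal
(2,4): no bracket -> illegal
(3,4): flips 2 -> legal
(4,1): flips 1 -> legal
(4,2): flips 1 -> legal
(4,4): flips 1 -> legal
(4,5): no bracket -> illegal
(5,2): no bracket -> illegal
(5,3): flips 2 -> legal
(5,5): no bracket -> illegal
B mobility = 7
-- W to move --
(0,0): flips 2 -> legal
(0,2): flips 2 -> legal
(0,3): no bracket -> illegal
(0,4): no bracket -> illegal
(0,5): flips 2 -> legal
(1,5): flips 1 -> legal
(2,0): no bracket -> illegal
(2,4): no bracket -> illegal
(2,5): no bracket -> illegal
(3,4): no bracket -> illegal
(4,0): flips 2 -> legal
(4,1): no bracket -> illegal
(4,2): no bracket -> illegal
W mobility = 5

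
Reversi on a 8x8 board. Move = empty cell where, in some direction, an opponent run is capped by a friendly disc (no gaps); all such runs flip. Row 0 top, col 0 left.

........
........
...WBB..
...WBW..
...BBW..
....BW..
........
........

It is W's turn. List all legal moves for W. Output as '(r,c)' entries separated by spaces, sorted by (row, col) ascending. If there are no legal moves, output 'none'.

(1,3): flips 1 -> legal
(1,4): no bracket -> illegal
(1,5): flips 2 -> legal
(1,6): no bracket -> illegal
(2,6): flips 2 -> legal
(3,2): no bracket -> illegal
(3,6): no bracket -> illegal
(4,2): flips 2 -> legal
(5,2): no bracket -> illegal
(5,3): flips 3 -> legal
(6,3): flips 1 -> legal
(6,4): no bracket -> illegal
(6,5): no bracket -> illegal

Answer: (1,3) (1,5) (2,6) (4,2) (5,3) (6,3)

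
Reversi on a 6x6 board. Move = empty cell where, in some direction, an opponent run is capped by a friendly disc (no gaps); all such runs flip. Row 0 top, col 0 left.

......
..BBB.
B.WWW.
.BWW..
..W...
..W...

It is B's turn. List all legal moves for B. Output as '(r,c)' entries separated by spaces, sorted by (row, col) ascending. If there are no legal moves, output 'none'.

(1,1): no bracket -> illegal
(1,5): no bracket -> illegal
(2,1): no bracket -> illegal
(2,5): no bracket -> illegal
(3,4): flips 4 -> legal
(3,5): flips 1 -> legal
(4,1): flips 2 -> legal
(4,3): flips 2 -> legal
(4,4): no bracket -> illegal
(5,1): no bracket -> illegal
(5,3): flips 1 -> legal

Answer: (3,4) (3,5) (4,1) (4,3) (5,3)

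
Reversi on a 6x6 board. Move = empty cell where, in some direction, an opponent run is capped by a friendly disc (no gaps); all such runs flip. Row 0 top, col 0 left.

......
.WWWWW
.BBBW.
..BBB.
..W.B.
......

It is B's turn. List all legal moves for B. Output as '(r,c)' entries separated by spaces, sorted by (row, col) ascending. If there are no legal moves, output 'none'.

Answer: (0,0) (0,1) (0,2) (0,3) (0,4) (0,5) (2,5) (5,1) (5,2)

Derivation:
(0,0): flips 1 -> legal
(0,1): flips 2 -> legal
(0,2): flips 1 -> legal
(0,3): flips 2 -> legal
(0,4): flips 3 -> legal
(0,5): flips 1 -> legal
(1,0): no bracket -> illegal
(2,0): no bracket -> illegal
(2,5): flips 1 -> legal
(3,1): no bracket -> illegal
(3,5): no bracket -> illegal
(4,1): no bracket -> illegal
(4,3): no bracket -> illegal
(5,1): flips 1 -> legal
(5,2): flips 1 -> legal
(5,3): no bracket -> illegal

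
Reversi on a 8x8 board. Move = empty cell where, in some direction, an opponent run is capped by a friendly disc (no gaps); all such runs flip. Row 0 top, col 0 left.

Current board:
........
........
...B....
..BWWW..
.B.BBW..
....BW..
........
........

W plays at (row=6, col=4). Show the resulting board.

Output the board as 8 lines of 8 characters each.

Place W at (6,4); scan 8 dirs for brackets.
Dir NW: first cell '.' (not opp) -> no flip
Dir N: opp run (5,4) (4,4) capped by W -> flip
Dir NE: first cell 'W' (not opp) -> no flip
Dir W: first cell '.' (not opp) -> no flip
Dir E: first cell '.' (not opp) -> no flip
Dir SW: first cell '.' (not opp) -> no flip
Dir S: first cell '.' (not opp) -> no flip
Dir SE: first cell '.' (not opp) -> no flip
All flips: (4,4) (5,4)

Answer: ........
........
...B....
..BWWW..
.B.BWW..
....WW..
....W...
........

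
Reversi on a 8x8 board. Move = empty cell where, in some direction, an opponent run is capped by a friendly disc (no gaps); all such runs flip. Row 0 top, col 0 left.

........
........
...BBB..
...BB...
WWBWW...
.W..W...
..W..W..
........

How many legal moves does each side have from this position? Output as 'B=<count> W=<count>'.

Answer: B=6 W=5

Derivation:
-- B to move --
(3,0): no bracket -> illegal
(3,1): no bracket -> illegal
(3,2): no bracket -> illegal
(3,5): no bracket -> illegal
(4,5): flips 2 -> legal
(5,0): no bracket -> illegal
(5,2): flips 1 -> legal
(5,3): flips 1 -> legal
(5,5): flips 1 -> legal
(5,6): no bracket -> illegal
(6,0): flips 1 -> legal
(6,1): no bracket -> illegal
(6,3): no bracket -> illegal
(6,4): flips 2 -> legal
(6,6): no bracket -> illegal
(7,1): no bracket -> illegal
(7,2): no bracket -> illegal
(7,3): no bracket -> illegal
(7,4): no bracket -> illegal
(7,5): no bracket -> illegal
(7,6): no bracket -> illegal
B mobility = 6
-- W to move --
(1,2): no bracket -> illegal
(1,3): flips 2 -> legal
(1,4): flips 2 -> legal
(1,5): flips 3 -> legal
(1,6): flips 2 -> legal
(2,2): flips 1 -> legal
(2,6): no bracket -> illegal
(3,1): no bracket -> illegal
(3,2): no bracket -> illegal
(3,5): no bracket -> illegal
(3,6): no bracket -> illegal
(4,5): no bracket -> illegal
(5,2): no bracket -> illegal
(5,3): no bracket -> illegal
W mobility = 5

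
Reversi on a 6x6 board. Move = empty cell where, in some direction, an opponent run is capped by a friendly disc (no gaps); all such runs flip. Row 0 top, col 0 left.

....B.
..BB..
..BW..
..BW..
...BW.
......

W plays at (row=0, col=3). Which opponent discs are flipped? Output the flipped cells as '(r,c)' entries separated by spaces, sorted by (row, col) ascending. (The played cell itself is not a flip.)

Dir NW: edge -> no flip
Dir N: edge -> no flip
Dir NE: edge -> no flip
Dir W: first cell '.' (not opp) -> no flip
Dir E: opp run (0,4), next='.' -> no flip
Dir SW: opp run (1,2), next='.' -> no flip
Dir S: opp run (1,3) capped by W -> flip
Dir SE: first cell '.' (not opp) -> no flip

Answer: (1,3)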